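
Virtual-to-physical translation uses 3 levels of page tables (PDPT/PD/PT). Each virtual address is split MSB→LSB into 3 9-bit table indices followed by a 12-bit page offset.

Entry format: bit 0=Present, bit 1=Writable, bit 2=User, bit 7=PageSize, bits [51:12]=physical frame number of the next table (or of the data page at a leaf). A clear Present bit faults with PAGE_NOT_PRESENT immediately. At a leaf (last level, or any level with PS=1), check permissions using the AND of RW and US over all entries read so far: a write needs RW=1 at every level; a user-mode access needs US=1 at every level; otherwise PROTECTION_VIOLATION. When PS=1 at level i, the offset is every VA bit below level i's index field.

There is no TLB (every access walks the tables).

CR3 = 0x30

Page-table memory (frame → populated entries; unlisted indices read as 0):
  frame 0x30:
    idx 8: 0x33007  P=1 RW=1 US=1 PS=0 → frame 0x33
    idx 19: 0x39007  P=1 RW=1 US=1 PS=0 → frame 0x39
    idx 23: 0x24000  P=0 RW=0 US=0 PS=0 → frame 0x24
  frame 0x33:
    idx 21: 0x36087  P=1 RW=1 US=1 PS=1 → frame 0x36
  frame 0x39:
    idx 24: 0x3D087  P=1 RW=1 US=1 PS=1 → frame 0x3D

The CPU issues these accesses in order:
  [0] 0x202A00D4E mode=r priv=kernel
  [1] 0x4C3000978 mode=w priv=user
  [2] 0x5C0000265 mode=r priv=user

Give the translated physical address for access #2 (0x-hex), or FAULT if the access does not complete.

Trace:
#0 VA=0x202A00D4E (r,kernel):
  lvl0: tbl 0x30, slot 8 ⇒ 0x33007 (P1/RW1/US1/PS0)
  lvl1: tbl 0x33, slot 21 ⇒ 0x36087 (P1/RW1/US1/PS1)
  → PA=0x36D4E (huge @L1)  (2 entries read)
#1 VA=0x4C3000978 (w,user):
  lvl0: tbl 0x30, slot 19 ⇒ 0x39007 (P1/RW1/US1/PS0)
  lvl1: tbl 0x39, slot 24 ⇒ 0x3D087 (P1/RW1/US1/PS1)
  → PA=0x3D978 (huge @L1)  (2 entries read)
#2 VA=0x5C0000265 (r,user):
  lvl0: tbl 0x30, slot 23 ⇒ 0x24000 (P0/RW0/US0/PS0)
  → PAGE_NOT_PRESENT  (1 entries read)

Access #2 PA: FAULT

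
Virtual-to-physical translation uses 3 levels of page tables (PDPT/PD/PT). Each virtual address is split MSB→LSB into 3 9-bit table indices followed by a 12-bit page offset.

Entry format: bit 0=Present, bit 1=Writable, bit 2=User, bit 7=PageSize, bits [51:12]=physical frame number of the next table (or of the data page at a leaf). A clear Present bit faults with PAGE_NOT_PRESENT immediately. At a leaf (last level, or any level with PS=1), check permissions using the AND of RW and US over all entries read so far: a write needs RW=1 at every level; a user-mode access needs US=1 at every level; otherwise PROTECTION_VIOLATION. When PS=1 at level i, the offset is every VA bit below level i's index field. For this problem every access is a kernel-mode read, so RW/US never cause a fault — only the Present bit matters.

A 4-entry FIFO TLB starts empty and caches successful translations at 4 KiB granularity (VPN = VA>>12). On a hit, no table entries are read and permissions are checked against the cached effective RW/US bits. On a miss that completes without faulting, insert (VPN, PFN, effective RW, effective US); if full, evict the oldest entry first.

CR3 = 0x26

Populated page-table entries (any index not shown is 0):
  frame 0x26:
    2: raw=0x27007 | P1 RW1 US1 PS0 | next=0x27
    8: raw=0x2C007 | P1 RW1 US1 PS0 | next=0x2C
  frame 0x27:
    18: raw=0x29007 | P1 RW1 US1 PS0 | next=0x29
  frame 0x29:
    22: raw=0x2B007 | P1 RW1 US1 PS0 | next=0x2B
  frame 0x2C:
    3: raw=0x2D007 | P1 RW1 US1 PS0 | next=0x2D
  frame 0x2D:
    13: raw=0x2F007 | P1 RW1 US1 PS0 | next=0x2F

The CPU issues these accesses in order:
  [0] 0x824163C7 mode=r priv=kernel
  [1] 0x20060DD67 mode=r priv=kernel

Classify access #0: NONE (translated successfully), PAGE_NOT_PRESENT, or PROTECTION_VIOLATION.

Per-access translation:
#0 VA=0x824163C7 (r,kernel):
  [0] read 0x26 idx=2: raw=0x27007 flags P=1 W=1 U=1 S=0
  [1] read 0x27 idx=18: raw=0x29007 flags P=1 W=1 U=1 S=0
  [2] read 0x29 idx=22: raw=0x2B007 flags P=1 W=1 U=1 S=0
  → PA=0x2B3C7  (3 entries read)
#1 VA=0x20060DD67 (r,kernel):
  [0] read 0x26 idx=8: raw=0x2C007 flags P=1 W=1 U=1 S=0
  [1] read 0x2C idx=3: raw=0x2D007 flags P=1 W=1 U=1 S=0
  [2] read 0x2D idx=13: raw=0x2F007 flags P=1 W=1 U=1 S=0
  → PA=0x2FD67  (3 entries read)

Access #0 fault: NONE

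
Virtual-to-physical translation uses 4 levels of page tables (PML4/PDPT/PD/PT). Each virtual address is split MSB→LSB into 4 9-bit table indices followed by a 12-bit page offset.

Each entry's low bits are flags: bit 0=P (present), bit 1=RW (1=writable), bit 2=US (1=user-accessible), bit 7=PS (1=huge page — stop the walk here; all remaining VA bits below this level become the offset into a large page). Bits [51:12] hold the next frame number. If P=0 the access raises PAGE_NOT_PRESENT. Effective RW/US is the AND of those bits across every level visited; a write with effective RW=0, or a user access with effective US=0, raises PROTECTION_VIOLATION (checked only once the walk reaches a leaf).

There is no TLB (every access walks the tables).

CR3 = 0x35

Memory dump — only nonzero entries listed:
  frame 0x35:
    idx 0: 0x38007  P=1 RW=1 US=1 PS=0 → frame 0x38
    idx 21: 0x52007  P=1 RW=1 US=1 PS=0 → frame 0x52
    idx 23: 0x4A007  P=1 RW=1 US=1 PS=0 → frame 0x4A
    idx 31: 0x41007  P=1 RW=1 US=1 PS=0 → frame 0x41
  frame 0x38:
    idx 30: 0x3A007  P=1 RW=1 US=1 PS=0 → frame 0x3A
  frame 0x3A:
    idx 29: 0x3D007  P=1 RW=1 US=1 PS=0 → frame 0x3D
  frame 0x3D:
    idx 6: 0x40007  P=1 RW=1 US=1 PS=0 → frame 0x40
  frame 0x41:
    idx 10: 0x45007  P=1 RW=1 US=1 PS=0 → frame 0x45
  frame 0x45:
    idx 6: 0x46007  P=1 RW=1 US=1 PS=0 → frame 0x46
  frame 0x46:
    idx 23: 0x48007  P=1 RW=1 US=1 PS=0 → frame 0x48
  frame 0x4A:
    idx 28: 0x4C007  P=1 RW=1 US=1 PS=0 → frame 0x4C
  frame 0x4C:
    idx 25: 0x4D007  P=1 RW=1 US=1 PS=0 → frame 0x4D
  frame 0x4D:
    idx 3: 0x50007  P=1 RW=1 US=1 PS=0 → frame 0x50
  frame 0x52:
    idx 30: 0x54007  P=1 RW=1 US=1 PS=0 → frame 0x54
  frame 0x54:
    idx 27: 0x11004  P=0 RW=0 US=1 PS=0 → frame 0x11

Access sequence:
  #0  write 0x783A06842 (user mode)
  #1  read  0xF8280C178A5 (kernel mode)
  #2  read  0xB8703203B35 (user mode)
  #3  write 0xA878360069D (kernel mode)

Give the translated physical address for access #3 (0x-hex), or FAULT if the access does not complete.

Per-access translation:
#0 VA=0x783A06842 (w,user):
  L0: frame=0x35 idx=0 entry=0x38007 [P=1 RW=1 US=1 PS=0]
  L1: frame=0x38 idx=30 entry=0x3A007 [P=1 RW=1 US=1 PS=0]
  L2: frame=0x3A idx=29 entry=0x3D007 [P=1 RW=1 US=1 PS=0]
  L3: frame=0x3D idx=6 entry=0x40007 [P=1 RW=1 US=1 PS=0]
  ✓ 0x40842  — 4 lookups
#1 VA=0xF8280C178A5 (r,kernel):
  L0: frame=0x35 idx=31 entry=0x41007 [P=1 RW=1 US=1 PS=0]
  L1: frame=0x41 idx=10 entry=0x45007 [P=1 RW=1 US=1 PS=0]
  L2: frame=0x45 idx=6 entry=0x46007 [P=1 RW=1 US=1 PS=0]
  L3: frame=0x46 idx=23 entry=0x48007 [P=1 RW=1 US=1 PS=0]
  ✓ 0x488A5  — 4 lookups
#2 VA=0xB8703203B35 (r,user):
  L0: frame=0x35 idx=23 entry=0x4A007 [P=1 RW=1 US=1 PS=0]
  L1: frame=0x4A idx=28 entry=0x4C007 [P=1 RW=1 US=1 PS=0]
  L2: frame=0x4C idx=25 entry=0x4D007 [P=1 RW=1 US=1 PS=0]
  L3: frame=0x4D idx=3 entry=0x50007 [P=1 RW=1 US=1 PS=0]
  ✓ 0x50B35  — 4 lookups
#3 VA=0xA878360069D (w,kernel):
  L0: frame=0x35 idx=21 entry=0x52007 [P=1 RW=1 US=1 PS=0]
  L1: frame=0x52 idx=30 entry=0x54007 [P=1 RW=1 US=1 PS=0]
  L2: frame=0x54 idx=27 entry=0x11004 [P=0 RW=0 US=1 PS=0]
  → PAGE_NOT_PRESENT  (3 entries read)

Access #3 PA: FAULT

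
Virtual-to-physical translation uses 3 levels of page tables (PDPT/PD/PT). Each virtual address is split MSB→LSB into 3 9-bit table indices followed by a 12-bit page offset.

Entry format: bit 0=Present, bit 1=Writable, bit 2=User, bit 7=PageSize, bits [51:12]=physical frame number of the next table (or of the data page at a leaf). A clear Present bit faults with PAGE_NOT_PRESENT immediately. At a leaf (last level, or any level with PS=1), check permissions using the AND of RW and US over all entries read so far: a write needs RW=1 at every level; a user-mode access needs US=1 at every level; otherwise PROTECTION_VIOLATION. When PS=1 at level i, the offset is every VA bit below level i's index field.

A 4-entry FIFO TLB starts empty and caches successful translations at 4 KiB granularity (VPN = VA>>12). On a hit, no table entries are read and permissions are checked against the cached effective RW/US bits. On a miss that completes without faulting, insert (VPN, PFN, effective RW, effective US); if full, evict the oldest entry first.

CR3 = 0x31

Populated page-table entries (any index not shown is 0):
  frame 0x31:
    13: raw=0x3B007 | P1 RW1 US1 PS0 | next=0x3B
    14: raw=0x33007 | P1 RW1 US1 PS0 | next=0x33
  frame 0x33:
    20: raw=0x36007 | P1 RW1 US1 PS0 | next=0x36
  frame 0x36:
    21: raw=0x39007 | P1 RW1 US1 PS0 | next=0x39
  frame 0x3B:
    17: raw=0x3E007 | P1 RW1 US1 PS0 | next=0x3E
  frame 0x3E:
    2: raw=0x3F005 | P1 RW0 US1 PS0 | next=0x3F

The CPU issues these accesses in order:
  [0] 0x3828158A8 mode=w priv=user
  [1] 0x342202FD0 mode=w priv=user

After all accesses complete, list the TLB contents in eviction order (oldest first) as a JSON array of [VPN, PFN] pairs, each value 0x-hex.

Per-access translation:
#0 VA=0x3828158A8 (w,user):
  L0 @0x31[14] → 0x33007  P=1,RW=1,US=1,PS=0
  L1 @0x33[20] → 0x36007  P=1,RW=1,US=1,PS=0
  L2 @0x36[21] → 0x39007  P=1,RW=1,US=1,PS=0
  ⇒ phys 0x398A8  [3 reads]
#1 VA=0x342202FD0 (w,user):
  L0 @0x31[13] → 0x3B007  P=1,RW=1,US=1,PS=0
  L1 @0x3B[17] → 0x3E007  P=1,RW=1,US=1,PS=0
  L2 @0x3E[2] → 0x3F005  P=1,RW=0,US=1,PS=0
  → PROTECTION_VIOLATION  (3 entries read)

TLB: [["0x382815", "0x39"]]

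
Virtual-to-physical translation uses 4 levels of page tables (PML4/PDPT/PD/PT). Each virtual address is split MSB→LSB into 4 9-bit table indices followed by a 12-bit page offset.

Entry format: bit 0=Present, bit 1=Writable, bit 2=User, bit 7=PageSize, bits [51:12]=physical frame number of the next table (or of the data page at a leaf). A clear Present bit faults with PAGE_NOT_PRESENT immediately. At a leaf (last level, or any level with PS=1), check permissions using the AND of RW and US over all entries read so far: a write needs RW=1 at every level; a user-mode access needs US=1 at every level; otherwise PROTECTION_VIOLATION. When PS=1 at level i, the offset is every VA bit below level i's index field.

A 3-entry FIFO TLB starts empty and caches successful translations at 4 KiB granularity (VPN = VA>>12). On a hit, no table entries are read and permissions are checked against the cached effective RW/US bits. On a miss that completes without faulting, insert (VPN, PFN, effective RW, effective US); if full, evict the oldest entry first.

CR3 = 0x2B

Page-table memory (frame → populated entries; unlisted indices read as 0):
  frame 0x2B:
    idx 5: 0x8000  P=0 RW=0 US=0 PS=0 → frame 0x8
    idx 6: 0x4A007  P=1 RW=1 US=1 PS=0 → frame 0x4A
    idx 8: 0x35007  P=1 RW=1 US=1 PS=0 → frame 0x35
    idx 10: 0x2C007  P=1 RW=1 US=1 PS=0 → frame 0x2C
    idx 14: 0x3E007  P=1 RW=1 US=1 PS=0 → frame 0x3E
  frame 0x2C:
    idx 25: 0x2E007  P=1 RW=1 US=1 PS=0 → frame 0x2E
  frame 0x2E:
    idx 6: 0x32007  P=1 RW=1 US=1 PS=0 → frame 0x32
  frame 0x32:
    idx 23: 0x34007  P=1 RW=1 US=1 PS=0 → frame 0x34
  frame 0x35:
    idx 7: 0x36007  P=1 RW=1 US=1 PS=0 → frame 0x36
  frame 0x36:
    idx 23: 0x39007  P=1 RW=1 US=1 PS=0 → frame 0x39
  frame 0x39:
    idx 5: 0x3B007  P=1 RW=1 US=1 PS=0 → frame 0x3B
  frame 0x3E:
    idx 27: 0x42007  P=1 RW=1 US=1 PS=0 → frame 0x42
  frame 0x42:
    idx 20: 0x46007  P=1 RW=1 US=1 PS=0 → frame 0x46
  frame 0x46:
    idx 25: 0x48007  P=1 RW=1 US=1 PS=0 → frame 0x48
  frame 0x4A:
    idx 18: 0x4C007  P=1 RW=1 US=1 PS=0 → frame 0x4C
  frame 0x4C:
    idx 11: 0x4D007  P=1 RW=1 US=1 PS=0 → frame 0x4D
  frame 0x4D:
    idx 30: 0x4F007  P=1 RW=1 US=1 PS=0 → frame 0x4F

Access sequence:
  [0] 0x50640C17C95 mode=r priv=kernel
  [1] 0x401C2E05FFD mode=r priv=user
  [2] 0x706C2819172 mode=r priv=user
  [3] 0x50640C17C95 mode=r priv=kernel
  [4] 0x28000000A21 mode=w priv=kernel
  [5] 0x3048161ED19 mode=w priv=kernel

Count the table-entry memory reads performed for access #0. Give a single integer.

Trace:
#0 VA=0x50640C17C95 (r,kernel):
  [0] read 0x2B idx=10: raw=0x2C007 flags P=1 W=1 U=1 S=0
  [1] read 0x2C idx=25: raw=0x2E007 flags P=1 W=1 U=1 S=0
  [2] read 0x2E idx=6: raw=0x32007 flags P=1 W=1 U=1 S=0
  [3] read 0x32 idx=23: raw=0x34007 flags P=1 W=1 U=1 S=0
  ✓ 0x34C95  — 4 lookups
#1 VA=0x401C2E05FFD (r,user):
  [0] read 0x2B idx=8: raw=0x35007 flags P=1 W=1 U=1 S=0
  [1] read 0x35 idx=7: raw=0x36007 flags P=1 W=1 U=1 S=0
  [2] read 0x36 idx=23: raw=0x39007 flags P=1 W=1 U=1 S=0
  [3] read 0x39 idx=5: raw=0x3B007 flags P=1 W=1 U=1 S=0
  ✓ 0x3BFFD  — 4 lookups
#2 VA=0x706C2819172 (r,user):
  [0] read 0x2B idx=14: raw=0x3E007 flags P=1 W=1 U=1 S=0
  [1] read 0x3E idx=27: raw=0x42007 flags P=1 W=1 U=1 S=0
  [2] read 0x42 idx=20: raw=0x46007 flags P=1 W=1 U=1 S=0
  [3] read 0x46 idx=25: raw=0x48007 flags P=1 W=1 U=1 S=0
  ✓ 0x48172  — 4 lookups
#3 VA=0x50640C17C95 (r,kernel):
  TLB hit vpn=0x50640C17 → PA=0x34C95
#4 VA=0x28000000A21 (w,kernel):
  [0] read 0x2B idx=5: raw=0x8000 flags P=0 W=0 U=0 S=0
  → PAGE_NOT_PRESENT  (1 entries read)
#5 VA=0x3048161ED19 (w,kernel):
  [0] read 0x2B idx=6: raw=0x4A007 flags P=1 W=1 U=1 S=0
  [1] read 0x4A idx=18: raw=0x4C007 flags P=1 W=1 U=1 S=0
  [2] read 0x4C idx=11: raw=0x4D007 flags P=1 W=1 U=1 S=0
  [3] read 0x4D idx=30: raw=0x4F007 flags P=1 W=1 U=1 S=0
  ✓ 0x4FD19  — 4 lookups

Entries read for #0: 4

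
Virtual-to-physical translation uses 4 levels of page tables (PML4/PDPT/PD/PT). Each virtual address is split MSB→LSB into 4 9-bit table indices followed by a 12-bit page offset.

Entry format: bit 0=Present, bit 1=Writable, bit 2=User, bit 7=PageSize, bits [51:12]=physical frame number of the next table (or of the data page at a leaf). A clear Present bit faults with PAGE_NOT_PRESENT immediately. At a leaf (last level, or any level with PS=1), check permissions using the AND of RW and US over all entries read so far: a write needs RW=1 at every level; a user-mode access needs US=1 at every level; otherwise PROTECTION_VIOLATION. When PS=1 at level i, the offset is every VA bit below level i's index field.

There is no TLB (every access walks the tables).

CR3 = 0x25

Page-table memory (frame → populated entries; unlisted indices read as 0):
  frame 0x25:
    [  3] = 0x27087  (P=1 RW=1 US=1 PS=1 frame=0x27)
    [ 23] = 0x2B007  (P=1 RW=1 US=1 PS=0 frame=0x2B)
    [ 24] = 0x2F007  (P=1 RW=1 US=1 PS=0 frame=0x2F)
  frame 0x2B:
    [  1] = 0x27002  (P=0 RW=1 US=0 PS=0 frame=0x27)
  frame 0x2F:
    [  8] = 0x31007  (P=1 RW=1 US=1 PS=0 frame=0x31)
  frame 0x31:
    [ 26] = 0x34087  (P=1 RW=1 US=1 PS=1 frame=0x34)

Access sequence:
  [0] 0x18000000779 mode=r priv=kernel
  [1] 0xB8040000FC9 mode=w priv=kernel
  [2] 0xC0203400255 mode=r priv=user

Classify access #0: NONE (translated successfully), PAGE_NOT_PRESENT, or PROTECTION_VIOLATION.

Per-access translation:
#0 VA=0x18000000779 (r,kernel):
  L0 @0x25[3] → 0x27087  P=1,RW=1,US=1,PS=1
  ✓ 0x27779 (huge @L0)  — 1 lookups
#1 VA=0xB8040000FC9 (w,kernel):
  L0 @0x25[23] → 0x2B007  P=1,RW=1,US=1,PS=0
  L1 @0x2B[1] → 0x27002  P=0,RW=1,US=0,PS=0
  ⇒ fault: PAGE_NOT_PRESENT  — 2 lookups
#2 VA=0xC0203400255 (r,user):
  L0 @0x25[24] → 0x2F007  P=1,RW=1,US=1,PS=0
  L1 @0x2F[8] → 0x31007  P=1,RW=1,US=1,PS=0
  L2 @0x31[26] → 0x34087  P=1,RW=1,US=1,PS=1
  ✓ 0x34255 (huge @L2)  — 3 lookups

Access #0 fault: NONE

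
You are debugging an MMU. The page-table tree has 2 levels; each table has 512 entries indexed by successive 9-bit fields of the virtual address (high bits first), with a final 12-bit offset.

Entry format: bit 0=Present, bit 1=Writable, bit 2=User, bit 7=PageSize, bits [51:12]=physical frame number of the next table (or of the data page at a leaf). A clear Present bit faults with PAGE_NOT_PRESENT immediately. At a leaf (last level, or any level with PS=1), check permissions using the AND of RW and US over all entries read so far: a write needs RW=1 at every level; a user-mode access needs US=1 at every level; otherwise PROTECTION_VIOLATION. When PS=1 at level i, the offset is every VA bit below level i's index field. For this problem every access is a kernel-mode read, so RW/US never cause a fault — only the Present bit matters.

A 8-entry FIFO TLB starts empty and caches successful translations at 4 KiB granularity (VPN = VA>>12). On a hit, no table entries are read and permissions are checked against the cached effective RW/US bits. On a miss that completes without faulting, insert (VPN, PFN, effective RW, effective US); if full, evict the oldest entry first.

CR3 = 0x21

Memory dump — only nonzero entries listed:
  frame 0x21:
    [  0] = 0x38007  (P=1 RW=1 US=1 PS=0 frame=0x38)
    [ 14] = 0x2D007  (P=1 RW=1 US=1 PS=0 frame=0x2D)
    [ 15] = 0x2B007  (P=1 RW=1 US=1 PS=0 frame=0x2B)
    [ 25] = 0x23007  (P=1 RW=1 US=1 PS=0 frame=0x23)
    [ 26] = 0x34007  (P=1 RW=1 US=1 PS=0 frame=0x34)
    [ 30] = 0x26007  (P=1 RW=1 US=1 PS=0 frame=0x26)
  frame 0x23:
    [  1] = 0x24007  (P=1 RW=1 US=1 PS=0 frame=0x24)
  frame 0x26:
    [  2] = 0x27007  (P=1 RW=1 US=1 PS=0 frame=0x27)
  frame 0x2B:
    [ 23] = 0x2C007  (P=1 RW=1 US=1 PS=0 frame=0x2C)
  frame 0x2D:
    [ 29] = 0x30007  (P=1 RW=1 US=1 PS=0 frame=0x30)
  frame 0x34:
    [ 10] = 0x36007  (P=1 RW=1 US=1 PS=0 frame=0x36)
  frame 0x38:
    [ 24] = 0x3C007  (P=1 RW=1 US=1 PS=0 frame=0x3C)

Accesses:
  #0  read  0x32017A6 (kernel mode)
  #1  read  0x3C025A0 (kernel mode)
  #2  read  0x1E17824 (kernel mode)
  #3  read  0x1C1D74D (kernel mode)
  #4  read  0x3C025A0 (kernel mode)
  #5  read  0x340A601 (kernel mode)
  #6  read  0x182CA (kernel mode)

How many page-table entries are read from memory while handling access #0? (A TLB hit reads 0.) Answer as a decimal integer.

Walk each access:
#0 VA=0x32017A6 (r,kernel):
  L0: frame=0x21 idx=25 entry=0x23007 [P=1 RW=1 US=1 PS=0]
  L1: frame=0x23 idx=1 entry=0x24007 [P=1 RW=1 US=1 PS=0]
  ✓ 0x247A6  — 2 lookups
#1 VA=0x3C025A0 (r,kernel):
  L0: frame=0x21 idx=30 entry=0x26007 [P=1 RW=1 US=1 PS=0]
  L1: frame=0x26 idx=2 entry=0x27007 [P=1 RW=1 US=1 PS=0]
  ✓ 0x275A0  — 2 lookups
#2 VA=0x1E17824 (r,kernel):
  L0: frame=0x21 idx=15 entry=0x2B007 [P=1 RW=1 US=1 PS=0]
  L1: frame=0x2B idx=23 entry=0x2C007 [P=1 RW=1 US=1 PS=0]
  ✓ 0x2C824  — 2 lookups
#3 VA=0x1C1D74D (r,kernel):
  L0: frame=0x21 idx=14 entry=0x2D007 [P=1 RW=1 US=1 PS=0]
  L1: frame=0x2D idx=29 entry=0x30007 [P=1 RW=1 US=1 PS=0]
  ✓ 0x3074D  — 2 lookups
#4 VA=0x3C025A0 (r,kernel):
  TLB hit vpn=0x3C02 → PA=0x275A0
#5 VA=0x340A601 (r,kernel):
  L0: frame=0x21 idx=26 entry=0x34007 [P=1 RW=1 US=1 PS=0]
  L1: frame=0x34 idx=10 entry=0x36007 [P=1 RW=1 US=1 PS=0]
  ✓ 0x36601  — 2 lookups
#6 VA=0x182CA (r,kernel):
  L0: frame=0x21 idx=0 entry=0x38007 [P=1 RW=1 US=1 PS=0]
  L1: frame=0x38 idx=24 entry=0x3C007 [P=1 RW=1 US=1 PS=0]
  ✓ 0x3C2CA  — 2 lookups

Entries read for #0: 2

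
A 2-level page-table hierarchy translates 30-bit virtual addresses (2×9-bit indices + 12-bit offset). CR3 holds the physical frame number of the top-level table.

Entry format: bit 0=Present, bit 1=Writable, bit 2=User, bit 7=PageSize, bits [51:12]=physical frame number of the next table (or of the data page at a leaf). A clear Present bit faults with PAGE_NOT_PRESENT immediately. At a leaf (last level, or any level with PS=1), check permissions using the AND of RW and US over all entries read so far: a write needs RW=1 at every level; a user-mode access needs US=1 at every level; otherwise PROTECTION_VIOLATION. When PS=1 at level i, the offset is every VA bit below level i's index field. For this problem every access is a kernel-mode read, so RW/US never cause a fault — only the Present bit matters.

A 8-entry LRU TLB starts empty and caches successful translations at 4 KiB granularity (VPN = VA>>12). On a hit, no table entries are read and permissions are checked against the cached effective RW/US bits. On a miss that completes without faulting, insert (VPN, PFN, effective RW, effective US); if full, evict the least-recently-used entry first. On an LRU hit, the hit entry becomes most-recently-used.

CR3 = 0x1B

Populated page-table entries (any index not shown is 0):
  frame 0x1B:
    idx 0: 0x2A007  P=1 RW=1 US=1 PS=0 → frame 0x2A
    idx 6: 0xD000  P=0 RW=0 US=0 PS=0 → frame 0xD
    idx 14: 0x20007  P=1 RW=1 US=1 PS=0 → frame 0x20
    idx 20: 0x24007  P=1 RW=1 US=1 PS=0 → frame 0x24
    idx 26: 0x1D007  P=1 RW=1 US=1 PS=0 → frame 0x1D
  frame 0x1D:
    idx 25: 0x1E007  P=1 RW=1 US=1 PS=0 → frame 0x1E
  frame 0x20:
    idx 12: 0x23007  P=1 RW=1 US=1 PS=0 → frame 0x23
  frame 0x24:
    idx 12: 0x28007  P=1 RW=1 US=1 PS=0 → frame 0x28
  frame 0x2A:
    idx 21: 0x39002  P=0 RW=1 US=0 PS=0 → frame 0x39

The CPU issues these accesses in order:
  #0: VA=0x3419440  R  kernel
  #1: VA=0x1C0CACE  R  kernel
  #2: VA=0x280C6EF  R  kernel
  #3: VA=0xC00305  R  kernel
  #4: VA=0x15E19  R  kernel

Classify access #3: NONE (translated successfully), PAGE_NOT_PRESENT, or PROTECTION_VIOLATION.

Per-access translation:
#0 VA=0x3419440 (r,kernel):
  lvl0: tbl 0x1B, slot 26 ⇒ 0x1D007 (P1/RW1/US1/PS0)
  lvl1: tbl 0x1D, slot 25 ⇒ 0x1E007 (P1/RW1/US1/PS0)
  → PA=0x1E440  (2 entries read)
#1 VA=0x1C0CACE (r,kernel):
  lvl0: tbl 0x1B, slot 14 ⇒ 0x20007 (P1/RW1/US1/PS0)
  lvl1: tbl 0x20, slot 12 ⇒ 0x23007 (P1/RW1/US1/PS0)
  → PA=0x23ACE  (2 entries read)
#2 VA=0x280C6EF (r,kernel):
  lvl0: tbl 0x1B, slot 20 ⇒ 0x24007 (P1/RW1/US1/PS0)
  lvl1: tbl 0x24, slot 12 ⇒ 0x28007 (P1/RW1/US1/PS0)
  → PA=0x286EF  (2 entries read)
#3 VA=0xC00305 (r,kernel):
  lvl0: tbl 0x1B, slot 6 ⇒ 0xD000 (P0/RW0/US0/PS0)
  → PAGE_NOT_PRESENT  (1 entries read)
#4 VA=0x15E19 (r,kernel):
  lvl0: tbl 0x1B, slot 0 ⇒ 0x2A007 (P1/RW1/US1/PS0)
  lvl1: tbl 0x2A, slot 21 ⇒ 0x39002 (P0/RW1/US0/PS0)
  → PAGE_NOT_PRESENT  (2 entries read)

Access #3 fault: PAGE_NOT_PRESENT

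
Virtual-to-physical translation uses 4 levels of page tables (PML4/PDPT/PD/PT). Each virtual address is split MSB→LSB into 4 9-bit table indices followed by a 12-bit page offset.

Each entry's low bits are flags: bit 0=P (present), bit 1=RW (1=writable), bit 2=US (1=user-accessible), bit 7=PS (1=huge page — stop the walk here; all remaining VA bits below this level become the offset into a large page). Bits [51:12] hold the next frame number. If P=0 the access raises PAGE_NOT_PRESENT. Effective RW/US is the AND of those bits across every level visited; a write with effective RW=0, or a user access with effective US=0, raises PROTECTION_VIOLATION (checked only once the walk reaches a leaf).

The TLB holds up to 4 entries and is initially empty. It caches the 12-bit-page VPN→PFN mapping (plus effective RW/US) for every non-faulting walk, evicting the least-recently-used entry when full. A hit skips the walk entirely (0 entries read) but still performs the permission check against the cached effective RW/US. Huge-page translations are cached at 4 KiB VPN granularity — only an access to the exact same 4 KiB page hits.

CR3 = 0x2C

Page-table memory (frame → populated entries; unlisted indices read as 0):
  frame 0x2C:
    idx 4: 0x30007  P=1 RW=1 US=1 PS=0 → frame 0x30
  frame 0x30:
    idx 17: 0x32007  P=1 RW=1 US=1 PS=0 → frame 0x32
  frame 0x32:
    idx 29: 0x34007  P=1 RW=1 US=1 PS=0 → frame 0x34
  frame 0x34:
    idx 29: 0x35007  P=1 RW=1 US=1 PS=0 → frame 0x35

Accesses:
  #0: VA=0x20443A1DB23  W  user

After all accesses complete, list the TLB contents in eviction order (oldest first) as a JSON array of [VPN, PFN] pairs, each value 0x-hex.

Walk each access:
#0 VA=0x20443A1DB23 (w,user):
  L0: frame=0x2C idx=4 entry=0x30007 [P=1 RW=1 US=1 PS=0]
  L1: frame=0x30 idx=17 entry=0x32007 [P=1 RW=1 US=1 PS=0]
  L2: frame=0x32 idx=29 entry=0x34007 [P=1 RW=1 US=1 PS=0]
  L3: frame=0x34 idx=29 entry=0x35007 [P=1 RW=1 US=1 PS=0]
  → PA=0x35B23  (4 entries read)

TLB: [["0x20443A1D", "0x35"]]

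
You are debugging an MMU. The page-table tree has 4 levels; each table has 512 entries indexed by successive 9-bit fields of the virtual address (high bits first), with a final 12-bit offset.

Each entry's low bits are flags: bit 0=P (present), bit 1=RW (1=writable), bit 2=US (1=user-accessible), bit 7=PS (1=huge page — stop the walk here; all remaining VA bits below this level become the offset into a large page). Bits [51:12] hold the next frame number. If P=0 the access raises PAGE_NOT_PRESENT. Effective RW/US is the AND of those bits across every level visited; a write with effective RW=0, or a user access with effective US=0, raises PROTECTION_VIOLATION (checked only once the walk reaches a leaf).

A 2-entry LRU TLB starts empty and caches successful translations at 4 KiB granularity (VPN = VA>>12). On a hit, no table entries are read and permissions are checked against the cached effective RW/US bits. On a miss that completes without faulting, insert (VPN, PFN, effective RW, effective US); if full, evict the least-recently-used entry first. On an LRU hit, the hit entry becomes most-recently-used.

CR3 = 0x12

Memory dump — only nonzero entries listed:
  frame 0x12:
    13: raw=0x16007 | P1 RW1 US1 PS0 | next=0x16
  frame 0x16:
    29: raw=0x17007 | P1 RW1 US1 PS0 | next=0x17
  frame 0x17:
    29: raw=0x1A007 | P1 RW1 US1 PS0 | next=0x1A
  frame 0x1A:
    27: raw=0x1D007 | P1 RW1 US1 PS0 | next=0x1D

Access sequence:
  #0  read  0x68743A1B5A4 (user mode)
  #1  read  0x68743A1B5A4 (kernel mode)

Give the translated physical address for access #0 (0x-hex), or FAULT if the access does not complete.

Walk each access:
#0 VA=0x68743A1B5A4 (r,user):
  [0] read 0x12 idx=13: raw=0x16007 flags P=1 W=1 U=1 S=0
  [1] read 0x16 idx=29: raw=0x17007 flags P=1 W=1 U=1 S=0
  [2] read 0x17 idx=29: raw=0x1A007 flags P=1 W=1 U=1 S=0
  [3] read 0x1A idx=27: raw=0x1D007 flags P=1 W=1 U=1 S=0
  ✓ 0x1D5A4  — 4 lookups
#1 VA=0x68743A1B5A4 (r,kernel):
  TLB hit vpn=0x68743A1B → PA=0x1D5A4

Access #0 PA: 0x1D5A4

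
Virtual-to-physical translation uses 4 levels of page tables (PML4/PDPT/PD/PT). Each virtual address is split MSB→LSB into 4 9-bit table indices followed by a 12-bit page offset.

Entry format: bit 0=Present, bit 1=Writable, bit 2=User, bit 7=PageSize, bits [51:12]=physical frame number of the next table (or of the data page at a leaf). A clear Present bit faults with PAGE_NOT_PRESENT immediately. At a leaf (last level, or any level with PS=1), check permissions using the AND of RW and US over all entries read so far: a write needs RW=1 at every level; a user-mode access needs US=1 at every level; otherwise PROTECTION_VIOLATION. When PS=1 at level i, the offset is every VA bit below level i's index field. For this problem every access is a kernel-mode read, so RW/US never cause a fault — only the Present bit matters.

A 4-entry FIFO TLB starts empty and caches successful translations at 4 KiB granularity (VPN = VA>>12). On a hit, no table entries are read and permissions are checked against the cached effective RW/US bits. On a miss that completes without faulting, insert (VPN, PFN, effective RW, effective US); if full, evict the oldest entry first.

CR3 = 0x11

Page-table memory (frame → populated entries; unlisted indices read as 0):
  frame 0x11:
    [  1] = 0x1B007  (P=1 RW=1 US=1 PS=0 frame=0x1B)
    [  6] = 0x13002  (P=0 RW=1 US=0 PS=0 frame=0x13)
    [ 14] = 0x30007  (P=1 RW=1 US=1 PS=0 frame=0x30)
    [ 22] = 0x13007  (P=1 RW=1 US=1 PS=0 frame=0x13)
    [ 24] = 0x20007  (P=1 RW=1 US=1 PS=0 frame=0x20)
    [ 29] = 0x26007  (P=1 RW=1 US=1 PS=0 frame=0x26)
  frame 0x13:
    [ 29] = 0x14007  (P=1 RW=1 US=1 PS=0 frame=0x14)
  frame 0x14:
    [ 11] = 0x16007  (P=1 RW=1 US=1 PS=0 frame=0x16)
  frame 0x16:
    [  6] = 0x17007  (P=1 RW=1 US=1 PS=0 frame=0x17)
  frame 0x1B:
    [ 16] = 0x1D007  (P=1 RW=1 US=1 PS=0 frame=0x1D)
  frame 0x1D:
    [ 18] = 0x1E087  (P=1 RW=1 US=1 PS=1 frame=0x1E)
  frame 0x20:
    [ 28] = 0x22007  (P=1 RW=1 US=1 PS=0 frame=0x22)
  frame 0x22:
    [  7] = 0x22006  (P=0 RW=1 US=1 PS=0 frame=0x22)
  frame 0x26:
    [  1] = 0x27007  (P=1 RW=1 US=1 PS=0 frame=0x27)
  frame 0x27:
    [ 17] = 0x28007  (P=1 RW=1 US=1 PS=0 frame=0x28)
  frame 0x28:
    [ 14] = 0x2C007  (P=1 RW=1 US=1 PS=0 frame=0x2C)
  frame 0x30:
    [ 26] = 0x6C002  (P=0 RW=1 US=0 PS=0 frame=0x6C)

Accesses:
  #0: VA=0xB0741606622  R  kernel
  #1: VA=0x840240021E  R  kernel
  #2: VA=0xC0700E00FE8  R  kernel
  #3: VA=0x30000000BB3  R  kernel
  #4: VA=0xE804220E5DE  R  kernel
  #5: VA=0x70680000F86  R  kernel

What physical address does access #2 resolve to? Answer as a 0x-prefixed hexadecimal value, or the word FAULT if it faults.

Per-access translation:
#0 VA=0xB0741606622 (r,kernel):
  lvl0: tbl 0x11, slot 22 ⇒ 0x13007 (P1/RW1/US1/PS0)
  lvl1: tbl 0x13, slot 29 ⇒ 0x14007 (P1/RW1/US1/PS0)
  lvl2: tbl 0x14, slot 11 ⇒ 0x16007 (P1/RW1/US1/PS0)
  lvl3: tbl 0x16, slot 6 ⇒ 0x17007 (P1/RW1/US1/PS0)
  ✓ 0x17622  — 4 lookups
#1 VA=0x840240021E (r,kernel):
  lvl0: tbl 0x11, slot 1 ⇒ 0x1B007 (P1/RW1/US1/PS0)
  lvl1: tbl 0x1B, slot 16 ⇒ 0x1D007 (P1/RW1/US1/PS0)
  lvl2: tbl 0x1D, slot 18 ⇒ 0x1E087 (P1/RW1/US1/PS1)
  ✓ 0x1E21E (huge @L2)  — 3 lookups
#2 VA=0xC0700E00FE8 (r,kernel):
  lvl0: tbl 0x11, slot 24 ⇒ 0x20007 (P1/RW1/US1/PS0)
  lvl1: tbl 0x20, slot 28 ⇒ 0x22007 (P1/RW1/US1/PS0)
  lvl2: tbl 0x22, slot 7 ⇒ 0x22006 (P0/RW1/US1/PS0)
  ⇒ fault: PAGE_NOT_PRESENT  — 3 lookups
#3 VA=0x30000000BB3 (r,kernel):
  lvl0: tbl 0x11, slot 6 ⇒ 0x13002 (P0/RW1/US0/PS0)
  ⇒ fault: PAGE_NOT_PRESENT  — 1 lookups
#4 VA=0xE804220E5DE (r,kernel):
  lvl0: tbl 0x11, slot 29 ⇒ 0x26007 (P1/RW1/US1/PS0)
  lvl1: tbl 0x26, slot 1 ⇒ 0x27007 (P1/RW1/US1/PS0)
  lvl2: tbl 0x27, slot 17 ⇒ 0x28007 (P1/RW1/US1/PS0)
  lvl3: tbl 0x28, slot 14 ⇒ 0x2C007 (P1/RW1/US1/PS0)
  ✓ 0x2C5DE  — 4 lookups
#5 VA=0x70680000F86 (r,kernel):
  lvl0: tbl 0x11, slot 14 ⇒ 0x30007 (P1/RW1/US1/PS0)
  lvl1: tbl 0x30, slot 26 ⇒ 0x6C002 (P0/RW1/US0/PS0)
  ⇒ fault: PAGE_NOT_PRESENT  — 2 lookups

Access #2 PA: FAULT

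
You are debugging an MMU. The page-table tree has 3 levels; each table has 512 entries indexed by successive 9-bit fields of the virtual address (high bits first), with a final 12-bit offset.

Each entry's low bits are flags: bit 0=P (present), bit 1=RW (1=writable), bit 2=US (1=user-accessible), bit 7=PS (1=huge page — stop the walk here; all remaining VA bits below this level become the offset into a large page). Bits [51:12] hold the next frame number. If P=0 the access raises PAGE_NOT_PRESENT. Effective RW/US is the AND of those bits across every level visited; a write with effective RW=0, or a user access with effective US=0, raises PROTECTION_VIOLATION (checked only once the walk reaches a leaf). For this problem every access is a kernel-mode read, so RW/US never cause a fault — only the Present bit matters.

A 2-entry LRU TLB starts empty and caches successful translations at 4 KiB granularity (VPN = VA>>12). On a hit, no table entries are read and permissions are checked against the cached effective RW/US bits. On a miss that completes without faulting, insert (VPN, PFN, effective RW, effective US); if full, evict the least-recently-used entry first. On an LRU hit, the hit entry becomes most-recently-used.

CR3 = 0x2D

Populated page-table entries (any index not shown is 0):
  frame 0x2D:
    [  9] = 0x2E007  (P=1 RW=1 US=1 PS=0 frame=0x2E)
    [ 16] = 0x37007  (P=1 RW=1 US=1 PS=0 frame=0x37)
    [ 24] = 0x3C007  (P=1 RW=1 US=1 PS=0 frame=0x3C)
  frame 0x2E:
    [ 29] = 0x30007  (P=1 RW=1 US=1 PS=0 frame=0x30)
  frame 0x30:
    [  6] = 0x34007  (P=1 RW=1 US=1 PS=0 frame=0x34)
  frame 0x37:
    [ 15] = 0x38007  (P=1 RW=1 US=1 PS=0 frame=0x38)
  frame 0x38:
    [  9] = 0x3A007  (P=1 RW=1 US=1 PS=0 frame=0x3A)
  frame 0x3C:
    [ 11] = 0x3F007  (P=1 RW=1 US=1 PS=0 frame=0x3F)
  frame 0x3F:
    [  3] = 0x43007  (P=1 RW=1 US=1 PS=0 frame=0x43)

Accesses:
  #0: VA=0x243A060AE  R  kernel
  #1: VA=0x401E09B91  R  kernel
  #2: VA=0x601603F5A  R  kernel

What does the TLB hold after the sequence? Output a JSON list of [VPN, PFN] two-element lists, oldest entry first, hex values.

Walk each access:
#0 VA=0x243A060AE (r,kernel):
  [0] read 0x2D idx=9: raw=0x2E007 flags P=1 W=1 U=1 S=0
  [1] read 0x2E idx=29: raw=0x30007 flags P=1 W=1 U=1 S=0
  [2] read 0x30 idx=6: raw=0x34007 flags P=1 W=1 U=1 S=0
  → PA=0x340AE  (3 entries read)
#1 VA=0x401E09B91 (r,kernel):
  [0] read 0x2D idx=16: raw=0x37007 flags P=1 W=1 U=1 S=0
  [1] read 0x37 idx=15: raw=0x38007 flags P=1 W=1 U=1 S=0
  [2] read 0x38 idx=9: raw=0x3A007 flags P=1 W=1 U=1 S=0
  → PA=0x3AB91  (3 entries read)
#2 VA=0x601603F5A (r,kernel):
  [0] read 0x2D idx=24: raw=0x3C007 flags P=1 W=1 U=1 S=0
  [1] read 0x3C idx=11: raw=0x3F007 flags P=1 W=1 U=1 S=0
  [2] read 0x3F idx=3: raw=0x43007 flags P=1 W=1 U=1 S=0
  → PA=0x43F5A  (3 entries read)

TLB: [["0x401E09", "0x3A"], ["0x601603", "0x43"]]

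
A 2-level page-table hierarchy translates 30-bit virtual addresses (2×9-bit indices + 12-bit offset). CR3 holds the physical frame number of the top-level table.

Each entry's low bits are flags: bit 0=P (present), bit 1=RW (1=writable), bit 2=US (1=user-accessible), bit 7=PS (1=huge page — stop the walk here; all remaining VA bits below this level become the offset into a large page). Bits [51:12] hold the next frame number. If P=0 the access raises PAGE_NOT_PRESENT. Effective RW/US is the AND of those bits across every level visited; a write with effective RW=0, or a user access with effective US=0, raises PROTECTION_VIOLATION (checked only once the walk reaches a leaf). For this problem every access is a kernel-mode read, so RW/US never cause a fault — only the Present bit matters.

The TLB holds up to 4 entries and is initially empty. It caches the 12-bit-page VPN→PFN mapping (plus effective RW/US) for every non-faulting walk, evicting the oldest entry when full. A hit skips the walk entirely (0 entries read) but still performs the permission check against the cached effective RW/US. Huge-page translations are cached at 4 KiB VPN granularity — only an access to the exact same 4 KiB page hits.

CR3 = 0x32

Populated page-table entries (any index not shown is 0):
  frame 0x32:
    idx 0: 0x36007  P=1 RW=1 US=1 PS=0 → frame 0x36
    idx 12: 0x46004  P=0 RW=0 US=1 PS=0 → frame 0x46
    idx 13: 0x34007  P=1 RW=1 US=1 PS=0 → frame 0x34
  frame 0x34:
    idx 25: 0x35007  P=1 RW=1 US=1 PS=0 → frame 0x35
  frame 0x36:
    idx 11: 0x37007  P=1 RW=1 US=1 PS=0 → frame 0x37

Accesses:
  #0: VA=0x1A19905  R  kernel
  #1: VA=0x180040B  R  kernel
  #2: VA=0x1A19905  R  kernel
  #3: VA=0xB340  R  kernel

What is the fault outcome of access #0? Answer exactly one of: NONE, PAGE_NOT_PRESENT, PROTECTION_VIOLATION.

Walk each access:
#0 VA=0x1A19905 (r,kernel):
  [0] read 0x32 idx=13: raw=0x34007 flags P=1 W=1 U=1 S=0
  [1] read 0x34 idx=25: raw=0x35007 flags P=1 W=1 U=1 S=0
  → PA=0x35905  (2 entries read)
#1 VA=0x180040B (r,kernel):
  [0] read 0x32 idx=12: raw=0x46004 flags P=0 W=0 U=1 S=0
  ⇒ fault: PAGE_NOT_PRESENT  — 1 lookups
#2 VA=0x1A19905 (r,kernel):
  TLB hit vpn=0x1A19 → PA=0x35905
#3 VA=0xB340 (r,kernel):
  [0] read 0x32 idx=0: raw=0x36007 flags P=1 W=1 U=1 S=0
  [1] read 0x36 idx=11: raw=0x37007 flags P=1 W=1 U=1 S=0
  → PA=0x37340  (2 entries read)

Access #0 fault: NONE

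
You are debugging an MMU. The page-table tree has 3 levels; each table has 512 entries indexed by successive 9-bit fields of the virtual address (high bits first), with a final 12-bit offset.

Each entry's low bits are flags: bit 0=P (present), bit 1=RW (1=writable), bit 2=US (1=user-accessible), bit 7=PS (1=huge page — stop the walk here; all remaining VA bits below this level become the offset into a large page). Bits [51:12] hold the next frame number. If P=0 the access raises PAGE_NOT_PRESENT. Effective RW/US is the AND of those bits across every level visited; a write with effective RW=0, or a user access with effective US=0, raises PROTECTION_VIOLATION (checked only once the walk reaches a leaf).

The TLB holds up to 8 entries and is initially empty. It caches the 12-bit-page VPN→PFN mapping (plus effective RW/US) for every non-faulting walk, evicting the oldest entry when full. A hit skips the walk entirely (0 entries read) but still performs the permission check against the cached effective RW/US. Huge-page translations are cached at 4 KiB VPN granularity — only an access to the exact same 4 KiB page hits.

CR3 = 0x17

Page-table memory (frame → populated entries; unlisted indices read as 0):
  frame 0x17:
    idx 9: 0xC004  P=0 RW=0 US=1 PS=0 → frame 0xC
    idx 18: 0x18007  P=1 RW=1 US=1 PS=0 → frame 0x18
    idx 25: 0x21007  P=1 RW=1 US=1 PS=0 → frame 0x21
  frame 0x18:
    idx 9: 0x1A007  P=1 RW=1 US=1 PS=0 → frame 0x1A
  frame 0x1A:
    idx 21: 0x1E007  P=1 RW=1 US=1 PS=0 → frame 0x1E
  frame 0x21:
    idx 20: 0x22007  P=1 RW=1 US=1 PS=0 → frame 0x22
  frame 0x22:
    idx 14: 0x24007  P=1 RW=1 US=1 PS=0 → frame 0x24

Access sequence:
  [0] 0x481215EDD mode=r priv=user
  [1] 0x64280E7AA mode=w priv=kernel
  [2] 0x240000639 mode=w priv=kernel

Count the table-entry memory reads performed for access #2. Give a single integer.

Trace:
#0 VA=0x481215EDD (r,user):
  L0 @0x17[18] → 0x18007  P=1,RW=1,US=1,PS=0
  L1 @0x18[9] → 0x1A007  P=1,RW=1,US=1,PS=0
  L2 @0x1A[21] → 0x1E007  P=1,RW=1,US=1,PS=0
  → PA=0x1EEDD  (3 entries read)
#1 VA=0x64280E7AA (w,kernel):
  L0 @0x17[25] → 0x21007  P=1,RW=1,US=1,PS=0
  L1 @0x21[20] → 0x22007  P=1,RW=1,US=1,PS=0
  L2 @0x22[14] → 0x24007  P=1,RW=1,US=1,PS=0
  → PA=0x247AA  (3 entries read)
#2 VA=0x240000639 (w,kernel):
  L0 @0x17[9] → 0xC004  P=0,RW=0,US=1,PS=0
  ✗ PAGE_NOT_PRESENT  [1 reads]

Entries read for #2: 1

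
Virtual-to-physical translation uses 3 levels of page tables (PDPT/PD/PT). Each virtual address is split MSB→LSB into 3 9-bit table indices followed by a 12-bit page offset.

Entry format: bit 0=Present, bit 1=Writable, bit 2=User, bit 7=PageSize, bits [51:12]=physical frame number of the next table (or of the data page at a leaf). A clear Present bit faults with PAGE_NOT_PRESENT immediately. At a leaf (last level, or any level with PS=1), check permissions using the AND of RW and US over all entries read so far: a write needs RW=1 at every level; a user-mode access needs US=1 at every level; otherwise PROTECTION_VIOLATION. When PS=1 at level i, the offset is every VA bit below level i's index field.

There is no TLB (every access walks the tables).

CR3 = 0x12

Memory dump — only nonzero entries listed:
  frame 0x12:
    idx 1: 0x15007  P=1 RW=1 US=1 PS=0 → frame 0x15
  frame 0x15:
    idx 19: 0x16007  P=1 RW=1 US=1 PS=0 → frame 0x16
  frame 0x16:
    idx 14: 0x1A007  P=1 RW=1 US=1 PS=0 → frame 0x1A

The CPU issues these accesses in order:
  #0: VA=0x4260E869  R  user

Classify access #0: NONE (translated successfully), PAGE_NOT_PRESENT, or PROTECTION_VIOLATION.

Walk each access:
#0 VA=0x4260E869 (r,user):
  L0 @0x12[1] → 0x15007  P=1,RW=1,US=1,PS=0
  L1 @0x15[19] → 0x16007  P=1,RW=1,US=1,PS=0
  L2 @0x16[14] → 0x1A007  P=1,RW=1,US=1,PS=0
  ⇒ phys 0x1A869  [3 reads]

Access #0 fault: NONE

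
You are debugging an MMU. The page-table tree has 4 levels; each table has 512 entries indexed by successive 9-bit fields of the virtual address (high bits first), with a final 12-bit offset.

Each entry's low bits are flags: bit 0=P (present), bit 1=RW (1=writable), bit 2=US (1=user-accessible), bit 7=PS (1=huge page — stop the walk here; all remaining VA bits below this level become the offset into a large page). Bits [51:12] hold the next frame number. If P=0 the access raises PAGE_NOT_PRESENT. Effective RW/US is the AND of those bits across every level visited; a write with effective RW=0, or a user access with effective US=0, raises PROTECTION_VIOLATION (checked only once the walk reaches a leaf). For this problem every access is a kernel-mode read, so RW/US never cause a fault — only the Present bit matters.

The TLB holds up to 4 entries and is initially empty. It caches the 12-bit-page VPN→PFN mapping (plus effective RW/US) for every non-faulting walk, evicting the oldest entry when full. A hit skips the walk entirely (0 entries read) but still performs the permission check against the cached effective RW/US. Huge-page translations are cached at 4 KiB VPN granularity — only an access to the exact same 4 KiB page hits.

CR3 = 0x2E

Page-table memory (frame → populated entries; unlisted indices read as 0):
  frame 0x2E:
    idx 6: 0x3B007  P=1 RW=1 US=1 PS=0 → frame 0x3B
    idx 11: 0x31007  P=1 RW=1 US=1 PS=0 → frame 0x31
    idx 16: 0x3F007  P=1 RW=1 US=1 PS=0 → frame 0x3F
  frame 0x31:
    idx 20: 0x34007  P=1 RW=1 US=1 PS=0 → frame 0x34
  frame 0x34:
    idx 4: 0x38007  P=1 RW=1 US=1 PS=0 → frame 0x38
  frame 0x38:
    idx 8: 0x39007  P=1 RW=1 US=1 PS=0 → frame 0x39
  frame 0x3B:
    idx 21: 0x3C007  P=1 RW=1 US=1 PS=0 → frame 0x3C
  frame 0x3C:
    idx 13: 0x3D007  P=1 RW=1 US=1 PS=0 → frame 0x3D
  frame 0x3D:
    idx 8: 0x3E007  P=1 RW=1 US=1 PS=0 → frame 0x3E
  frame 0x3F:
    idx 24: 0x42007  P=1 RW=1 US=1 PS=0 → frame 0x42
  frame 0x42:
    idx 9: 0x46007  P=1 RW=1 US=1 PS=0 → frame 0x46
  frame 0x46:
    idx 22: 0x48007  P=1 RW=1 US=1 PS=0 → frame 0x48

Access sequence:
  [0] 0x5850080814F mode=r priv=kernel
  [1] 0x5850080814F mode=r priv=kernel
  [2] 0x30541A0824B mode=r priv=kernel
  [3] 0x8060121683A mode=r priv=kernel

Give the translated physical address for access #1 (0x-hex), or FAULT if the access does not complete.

Walk each access:
#0 VA=0x5850080814F (r,kernel):
  L0 @0x2E[11] → 0x31007  P=1,RW=1,US=1,PS=0
  L1 @0x31[20] → 0x34007  P=1,RW=1,US=1,PS=0
  L2 @0x34[4] → 0x38007  P=1,RW=1,US=1,PS=0
  L3 @0x38[8] → 0x39007  P=1,RW=1,US=1,PS=0
  ⇒ phys 0x3914F  [4 reads]
#1 VA=0x5850080814F (r,kernel):
  TLB hit vpn=0x58500808 → PA=0x3914F
#2 VA=0x30541A0824B (r,kernel):
  L0 @0x2E[6] → 0x3B007  P=1,RW=1,US=1,PS=0
  L1 @0x3B[21] → 0x3C007  P=1,RW=1,US=1,PS=0
  L2 @0x3C[13] → 0x3D007  P=1,RW=1,US=1,PS=0
  L3 @0x3D[8] → 0x3E007  P=1,RW=1,US=1,PS=0
  ⇒ phys 0x3E24B  [4 reads]
#3 VA=0x8060121683A (r,kernel):
  L0 @0x2E[16] → 0x3F007  P=1,RW=1,US=1,PS=0
  L1 @0x3F[24] → 0x42007  P=1,RW=1,US=1,PS=0
  L2 @0x42[9] → 0x46007  P=1,RW=1,US=1,PS=0
  L3 @0x46[22] → 0x48007  P=1,RW=1,US=1,PS=0
  ⇒ phys 0x4883A  [4 reads]

Access #1 PA: 0x3914F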